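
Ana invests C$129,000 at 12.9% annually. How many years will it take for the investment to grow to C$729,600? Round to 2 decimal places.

14.28 years

(1+i)^n = 729600/129000 = 5.65581, so n = ln 5.65581 / ln 1.129 = 14.2805 years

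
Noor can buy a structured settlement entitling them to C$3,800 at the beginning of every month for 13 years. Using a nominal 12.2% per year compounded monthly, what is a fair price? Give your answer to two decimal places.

C$299,644.06

Periodic rate i = 0.122/12 = 0.0101667; n = 13 × 12 = 156 periods.
PV = PMT · [1 − (1+i)^(−n)] / i × (1+i) = 3800 · 78.853700 = 299,644.0583
(Beginning-of-period payments → annuity-due factor ×(1+i).)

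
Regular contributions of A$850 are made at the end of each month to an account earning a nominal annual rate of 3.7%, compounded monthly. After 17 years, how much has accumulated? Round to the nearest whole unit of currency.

Periodic rate i = 0.037/12 = 0.00308333; n = 17 × 12 = 204 periods.
FV = PMT · [(1+i)^n − 1] / i = 850 · 283.433384 = 240,918.3764

A$240,918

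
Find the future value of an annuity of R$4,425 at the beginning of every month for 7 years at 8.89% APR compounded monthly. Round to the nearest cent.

R$516,845.72

i = 0.0889/12 = 0.00740833 per month; n = 7·12 = 84.
FV = PMT · [(1+i)^n − 1] / i × (1+i) = 4425 · 116.801293 = 516,845.7220
(annuity-due: payments at period start, so ×(1+i).)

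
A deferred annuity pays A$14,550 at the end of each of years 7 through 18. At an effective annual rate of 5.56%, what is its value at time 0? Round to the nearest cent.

A$90,334.07

Value one period before first payment (t=6): 14550 × [1 − (1+0.0556)^(−12)] / 0.0556 = 14550 × 8.589836 = 124,982.1144
PV₀ = 124,982.1144 / (1+0.0556)^6 = 124,982.1144 / 1.383555 = 90,334.0701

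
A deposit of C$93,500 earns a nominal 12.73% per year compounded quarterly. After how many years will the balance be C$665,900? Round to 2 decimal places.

15.67 years

Periodic rate i = 0.1273/4 = 0.031825.
(1+i)^n = 665900/93500 = 7.12193, so n = ln 7.12193 / ln 1.03182 = 62.6631 quarters
= 62.6631/4 years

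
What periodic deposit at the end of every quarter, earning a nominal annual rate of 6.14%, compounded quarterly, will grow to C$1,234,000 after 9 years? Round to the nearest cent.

C$25,930.58

i = 0.0614/4 = 0.01535 per quarter; n = 9·4 = 36.
FV-annuity factor = 47.588598; PMT = 1.234e+06 / 47.588598 = 25,930.5812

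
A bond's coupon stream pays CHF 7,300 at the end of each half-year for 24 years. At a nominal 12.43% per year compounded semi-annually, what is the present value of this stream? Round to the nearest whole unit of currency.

With 2 periods per year: i = 0.06215, n = 48.
PV = PMT · [1 − (1+i)^(−n)] / i = 7300 · 15.199596 = 110,957.0539

CHF 110,957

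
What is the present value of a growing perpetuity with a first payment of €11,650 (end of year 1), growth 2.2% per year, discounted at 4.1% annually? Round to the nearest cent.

€613,157.89

PV = D₁/(r − g) = 11650/(0.041 − 0.022) = 613,157.8947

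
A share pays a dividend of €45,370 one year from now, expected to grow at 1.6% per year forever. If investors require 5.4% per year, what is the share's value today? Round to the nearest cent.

PV = PMT / (i − g) = 45370 / (0.054 − 0.016) = 45370 / 0.038000 = 1,193,947.3684

€1,193,947.37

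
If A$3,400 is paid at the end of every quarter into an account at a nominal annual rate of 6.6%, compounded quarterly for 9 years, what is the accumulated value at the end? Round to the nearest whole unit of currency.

i = 0.066/4 = 0.0165 per quarter; n = 9·4 = 36.
FV = 3400 × [(1+0.0165)^36 − 1] / 0.0165 = 3400 × 48.633977 = 165,355.5234

A$165,356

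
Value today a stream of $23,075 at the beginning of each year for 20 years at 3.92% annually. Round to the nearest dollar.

$328,211

PV = 23075 × [1 − (1+0.0392)^(−20)] / 0.0392 × (1+i) = 23075 × 14.223644 = 328,210.5846
(annuity-due: payments at period start, so ×(1+i).)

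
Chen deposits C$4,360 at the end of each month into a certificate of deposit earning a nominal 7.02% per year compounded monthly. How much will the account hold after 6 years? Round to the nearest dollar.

C$388,987

With 12 periods per year: i = 0.00585, n = 72.
FV = PMT · [(1+i)^n − 1] / i = 4360 · 89.217114 = 388,986.6186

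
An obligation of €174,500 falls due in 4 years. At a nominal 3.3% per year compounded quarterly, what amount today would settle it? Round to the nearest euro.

€153,004

Periodic rate i = 0.033/4 = 0.00825; n = 4 × 4 = 16 periods.
PV = 174,500 / (1 + 0.00825)^16 = 174,500 / 1.140491 = 153,004.3367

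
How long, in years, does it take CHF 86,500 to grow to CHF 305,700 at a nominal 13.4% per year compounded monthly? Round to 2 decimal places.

Periodic rate i = 0.134/12 = 0.0111667.
(1+i)^n = 305700/86500 = 3.53410, so n = ln 3.53410 / ln 1.01117 = 113.6862 months
= 113.6862/12 years

9.47 years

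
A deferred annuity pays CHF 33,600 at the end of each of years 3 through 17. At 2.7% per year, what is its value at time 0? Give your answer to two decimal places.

Value one period before first payment (t=2): 33600 × [1 − (1+0.027)^(−15)] / 0.027 = 33600 × 12.201155 = 409,958.8205
PV₀ = 409,958.8205 / (1+0.027)^2 = 409,958.8205 / 1.054729 = 388,686.4024

CHF 388,686.40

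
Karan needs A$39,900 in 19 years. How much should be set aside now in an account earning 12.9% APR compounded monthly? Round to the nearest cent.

Periodic rate i = 0.129/12 = 0.01075; n = 19 × 12 = 228 periods.
PV = 39,900 / (1 + 0.01075)^228 = 39,900 / 11.449196 = 3,484.9608

A$3,484.96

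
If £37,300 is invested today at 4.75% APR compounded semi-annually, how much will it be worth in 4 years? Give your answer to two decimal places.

With 2 periods per year: i = 0.02375, n = 8.
37,300 × (1+0.02375)^8 = 37,300 × 1.206567 = 45,004.9362

£45,004.94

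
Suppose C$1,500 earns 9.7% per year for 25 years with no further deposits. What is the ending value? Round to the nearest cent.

FV = PV·(1+i)^n = 1,500 × 10.119655 = 15,179.4819

C$15,179.48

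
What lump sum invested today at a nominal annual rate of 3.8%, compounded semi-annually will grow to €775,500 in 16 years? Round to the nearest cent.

With 2 periods per year: i = 0.019, n = 32.
PV = 775,500 / (1 + 0.019)^32 = 775,500 / 1.826307 = 424,627.3017

€424,627.30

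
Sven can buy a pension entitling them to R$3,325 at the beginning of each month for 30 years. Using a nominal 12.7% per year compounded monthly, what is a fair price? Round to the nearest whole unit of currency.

Periodic rate i = 0.127/12 = 0.0105833; n = 30 × 12 = 360 periods.
Annuity factor a(360|0.0105833) × (1+i) = 93.330532; PV = 3325 × 93.330532 = 310,324.0204
(Beginning-of-period payments → annuity-due factor ×(1+i).)

R$310,324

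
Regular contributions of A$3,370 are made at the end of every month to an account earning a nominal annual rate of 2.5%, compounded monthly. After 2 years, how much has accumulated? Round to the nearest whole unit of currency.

A$82,848

i = 0.025/12 = 0.00208333 per month; n = 2·12 = 24.
FV = 3370 × [(1+0.00208333)^24 − 1] / 0.00208333 = 3370 × 24.583882 = 82,847.6810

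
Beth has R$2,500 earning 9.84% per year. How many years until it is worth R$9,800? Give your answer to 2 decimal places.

14.56 years

(1+i)^n = 9800/2500 = 3.92000, so n = ln 3.92000 / ln 1.0984 = 14.5554 years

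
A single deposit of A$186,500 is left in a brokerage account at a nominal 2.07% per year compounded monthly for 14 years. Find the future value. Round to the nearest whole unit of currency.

A$249,132

With 12 periods per year: i = 0.001725, n = 168.
FV = PV·(1+i)^n = 186,500 × 1.335827 = 249,131.6754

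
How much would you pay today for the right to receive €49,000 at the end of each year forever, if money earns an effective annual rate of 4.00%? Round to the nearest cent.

€1,225,000.00

PV = C/r = 49000/0.04 = 1,225,000.0000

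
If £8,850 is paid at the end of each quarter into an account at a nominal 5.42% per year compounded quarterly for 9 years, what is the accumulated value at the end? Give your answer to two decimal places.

With 4 periods per year: i = 0.01355, n = 36.
FV = 8850 × [(1+0.01355)^36 − 1] / 0.01355 = 8850 × 46.007619 = 407,167.4271

£407,167.43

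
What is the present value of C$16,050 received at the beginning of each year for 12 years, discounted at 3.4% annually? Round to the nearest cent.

PV = 16050 × [1 − (1+0.034)^(−12)] / 0.034 × (1+i) = 16050 × 10.050950 = 161,317.7437
Payments are at the start of each period, so multiply by (1+i).

C$161,317.74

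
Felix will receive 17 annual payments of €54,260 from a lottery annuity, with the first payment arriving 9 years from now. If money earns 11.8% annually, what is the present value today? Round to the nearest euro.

Value one period before first payment (t=8): 54260 × [1 − (1+0.118)^(−17)] / 0.118 = 54260 × 7.202224 = 390,792.6801
PV₀ = 390,792.6801 / (1+0.118)^8 = 390,792.6801 / 2.440813 = 160,107.6164

€160,108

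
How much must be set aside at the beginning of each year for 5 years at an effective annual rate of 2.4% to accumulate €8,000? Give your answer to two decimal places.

PMT = 8000 / ( [(1+0.024)^5 − 1] / 0.024 × (1+i) ) = 8000 / 5.371729 = 1,489.2783

€1,489.28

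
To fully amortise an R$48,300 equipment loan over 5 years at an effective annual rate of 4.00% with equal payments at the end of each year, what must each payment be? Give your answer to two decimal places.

PMT = 48300 / ( [1 − (1+0.04)^(−5)] / 0.04 ) = 48300 / 4.451822 = 10,849.4896

R$10,849.49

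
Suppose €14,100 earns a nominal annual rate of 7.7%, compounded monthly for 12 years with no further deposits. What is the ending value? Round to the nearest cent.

Periodic rate i = 0.077/12 = 0.00641667; n = 12 × 12 = 144 periods.
FV = 14,100 × (1 + 0.00641667)^144 = 35,418.0975

€35,418.10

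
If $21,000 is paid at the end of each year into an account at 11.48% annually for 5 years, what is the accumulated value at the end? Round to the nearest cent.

Accumulation factor s(5|0.1148) = 6.287529; FV = 21000 × 6.287529 = 132,038.1060

$132,038.11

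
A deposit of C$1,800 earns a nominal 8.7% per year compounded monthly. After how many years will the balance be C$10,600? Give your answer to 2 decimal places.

Periodic rate i = 0.087/12 = 0.00725.
n = ln(10600/1800) / ln(1+0.00725) = ln(5.88889) / 0.007224 = 245.4465 months
= 245.4465/12 years

20.45 years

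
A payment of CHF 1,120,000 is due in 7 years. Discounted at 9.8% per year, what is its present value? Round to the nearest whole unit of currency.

PV = FV·(1+i)^(−n) = 1,120,000 × 0.519737 = 582,105.4184

CHF 582,105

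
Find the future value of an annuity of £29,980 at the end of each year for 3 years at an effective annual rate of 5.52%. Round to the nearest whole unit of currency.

£94,996

Accumulation factor s(3|0.0552) = 3.168647; FV = 29980 × 3.168647 = 94,996.0383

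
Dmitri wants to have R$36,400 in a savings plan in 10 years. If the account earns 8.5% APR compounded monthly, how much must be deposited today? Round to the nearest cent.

R$15,604.59

Periodic rate i = 0.085/12 = 0.00708333; n = 10 × 12 = 120 periods.
PV = FV·(1+i)^(−n) = 36,400 × 0.428698 = 15,604.5892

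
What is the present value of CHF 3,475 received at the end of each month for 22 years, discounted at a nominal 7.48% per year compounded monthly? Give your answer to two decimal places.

CHF 449,398.59

i = 0.0748/12 = 0.00623333 per month; n = 22·12 = 264.
PV = PMT · [1 − (1+i)^(−n)] / i = 3475 · 129.323335 = 449,398.5893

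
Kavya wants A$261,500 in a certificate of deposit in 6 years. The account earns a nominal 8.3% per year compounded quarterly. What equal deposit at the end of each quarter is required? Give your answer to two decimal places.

With 4 periods per year: i = 0.02075, n = 24.
FV-annuity factor = 30.701819; PMT = 261500 / 30.701819 = 8,517.4106

A$8,517.41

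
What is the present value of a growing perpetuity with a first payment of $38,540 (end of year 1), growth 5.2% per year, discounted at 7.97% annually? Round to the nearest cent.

$1,391,335.74

PV = PMT / (i − g) = 38540 / (0.0797 − 0.052) = 38540 / 0.027700 = 1,391,335.7401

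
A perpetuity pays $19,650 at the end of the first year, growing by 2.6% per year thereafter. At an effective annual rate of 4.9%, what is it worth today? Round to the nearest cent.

PV = D₁/(r − g) = 19650/(0.049 − 0.026) = 854,347.8261

$854,347.83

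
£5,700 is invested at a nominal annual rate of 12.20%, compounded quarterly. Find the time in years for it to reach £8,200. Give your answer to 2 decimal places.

3.03 years

Periodic rate i = 0.122/4 = 0.0305.
n = ln(8200/5700) / ln(1+0.0305) = ln(1.43860) / 0.030044 = 12.1045 quarters
= 12.1045/4 years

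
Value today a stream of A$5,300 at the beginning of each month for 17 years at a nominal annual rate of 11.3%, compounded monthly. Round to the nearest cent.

A$484,171.74

i = 0.113/12 = 0.00941667 per month; n = 17·12 = 204.
PV = PMT · [1 − (1+i)^(−n)] / i × (1+i) = 5300 · 91.353159 = 484,171.7436
(annuity-due: payments at period start, so ×(1+i).)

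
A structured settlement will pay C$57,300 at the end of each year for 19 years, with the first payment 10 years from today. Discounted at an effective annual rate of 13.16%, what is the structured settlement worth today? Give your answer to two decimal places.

Value one period before first payment (t=9): 57300 × [1 − (1+0.1316)^(−19)] / 0.1316 = 57300 × 6.873383 = 393,844.8452
PV₀ = 393,844.8452 / (1+0.1316)^9 = 393,844.8452 / 3.042541 = 129,446.0243

C$129,446.02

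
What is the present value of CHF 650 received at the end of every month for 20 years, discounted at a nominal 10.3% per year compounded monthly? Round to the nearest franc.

CHF 65,991

Periodic rate i = 0.103/12 = 0.00858333; n = 20 × 12 = 240 periods.
Annuity factor a(240|0.00858333) = 101.524742; PV = 650 × 101.524742 = 65,991.0820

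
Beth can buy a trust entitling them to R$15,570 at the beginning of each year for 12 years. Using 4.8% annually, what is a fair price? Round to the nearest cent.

Annuity factor a(12|0.048) × (1+i) = 9.394357; PV = 15570 × 9.394357 = 146,270.1331
Payments are at the start of each period, so multiply by (1+i).

R$146,270.13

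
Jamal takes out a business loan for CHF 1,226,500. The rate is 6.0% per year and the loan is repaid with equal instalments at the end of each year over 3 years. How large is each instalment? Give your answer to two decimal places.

CHF 458,845.69

PMT = 1.2265e+06 / ( [1 − (1+0.06)^(−3)] / 0.06 ) = 1.2265e+06 / 2.673012 = 458,845.6854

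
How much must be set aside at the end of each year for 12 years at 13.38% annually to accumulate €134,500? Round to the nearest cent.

€5,123.14

FV-annuity factor = 26.253438; PMT = 134500 / 26.253438 = 5,123.1384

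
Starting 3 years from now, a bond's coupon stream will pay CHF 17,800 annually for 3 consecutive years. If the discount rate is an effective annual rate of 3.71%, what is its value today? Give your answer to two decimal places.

CHF 46,179.67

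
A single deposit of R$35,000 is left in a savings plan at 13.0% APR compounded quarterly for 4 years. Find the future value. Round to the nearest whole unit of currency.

Periodic rate i = 0.13/4 = 0.0325; n = 4 × 4 = 16 periods.
FV = 35,000 × (1 + 0.0325)^16 = 58,386.0385

R$58,386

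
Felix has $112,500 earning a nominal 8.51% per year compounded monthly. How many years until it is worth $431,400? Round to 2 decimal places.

15.85 years

Periodic rate i = 0.0851/12 = 0.00709167.
(1+i)^n = 431400/112500 = 3.83467, so n = ln 3.83467 / ln 1.00709 = 190.2011 months
= 190.2011/12 years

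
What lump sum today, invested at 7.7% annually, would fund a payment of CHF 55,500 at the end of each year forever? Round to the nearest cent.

CHF 720,779.22

PV = C/r = 55500/0.077 = 720,779.2208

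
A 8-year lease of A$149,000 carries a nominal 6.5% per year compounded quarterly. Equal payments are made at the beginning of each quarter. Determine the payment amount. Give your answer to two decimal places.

Periodic rate i = 0.065/4 = 0.01625; n = 8 × 4 = 32 periods.
PMT = 149000 / ( [1 − (1+0.01625)^(−32)] / 0.01625 × (1+i) ) = 149000 / 25.202330 = 5,912.1518

A$5,912.15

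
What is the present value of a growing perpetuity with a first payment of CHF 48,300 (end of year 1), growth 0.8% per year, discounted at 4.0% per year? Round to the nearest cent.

CHF 1,509,375.00

PV = D₁/(r − g) = 48300/(0.04 − 0.008) = 1,509,375.0000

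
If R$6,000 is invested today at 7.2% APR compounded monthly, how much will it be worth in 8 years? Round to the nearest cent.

With 12 periods per year: i = 0.006, n = 96.
FV = PV·(1+i)^n = 6,000 × 1.775849 = 10,655.0968

R$10,655.10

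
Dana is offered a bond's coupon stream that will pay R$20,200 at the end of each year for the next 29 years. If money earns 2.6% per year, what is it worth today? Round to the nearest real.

R$407,857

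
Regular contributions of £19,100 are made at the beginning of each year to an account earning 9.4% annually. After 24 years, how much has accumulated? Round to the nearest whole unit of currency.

£1,697,874

FV = PMT · [(1+i)^n − 1] / i × (1+i) = 19100 · 88.893904 = 1,697,873.5739
(Beginning-of-period payments → annuity-due factor ×(1+i).)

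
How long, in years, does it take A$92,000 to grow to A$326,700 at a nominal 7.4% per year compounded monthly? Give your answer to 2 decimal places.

17.18 years

Periodic rate i = 0.074/12 = 0.00616667.
(1+i)^n = 326700/92000 = 3.55109, so n = ln 3.55109 / ln 1.00617 = 206.1336 months
= 206.1336/12 years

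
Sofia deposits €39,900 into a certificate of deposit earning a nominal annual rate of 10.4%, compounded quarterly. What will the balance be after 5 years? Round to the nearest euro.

i = 0.104/4 = 0.026 per quarter; n = 5·4 = 20.
FV = 39,900 × (1 + 0.026)^20 = 66,668.4121

€66,668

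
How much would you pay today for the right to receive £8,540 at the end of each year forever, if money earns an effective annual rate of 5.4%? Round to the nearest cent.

PV = PMT / i = 8540 / 0.054 = 158,148.1481

£158,148.15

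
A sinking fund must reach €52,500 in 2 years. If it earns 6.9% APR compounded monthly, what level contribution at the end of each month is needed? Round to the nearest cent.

€2,046.31

With 12 periods per year: i = 0.00575, n = 24.
PMT = 52500 / ( [(1+0.00575)^24 − 1] / 0.00575 ) = 52500 / 25.655986 = 2,046.3061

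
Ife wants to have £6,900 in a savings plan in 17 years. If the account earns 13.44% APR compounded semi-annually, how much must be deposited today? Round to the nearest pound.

i = 0.1344/2 = 0.0672 per half-year; n = 17·2 = 34.
Discount factor = (1+0.0672)^(−34) = 0.109558; PV = 6,900 × 0.109558 = 755.9470

£756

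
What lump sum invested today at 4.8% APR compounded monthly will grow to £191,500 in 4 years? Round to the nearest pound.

With 12 periods per year: i = 0.004, n = 48.
PV = 191,500 / (1 + 0.004)^48 = 191,500 / 1.211207 = 158,106.8053

£158,107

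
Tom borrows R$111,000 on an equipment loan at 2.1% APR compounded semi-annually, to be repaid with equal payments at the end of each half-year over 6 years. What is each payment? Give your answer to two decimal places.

i = 0.021/2 = 0.0105 per half-year; n = 6·2 = 12.
Annuity-PV factor = 11.219602; PMT = 111000 / 11.219602 = 9,893.3987

R$9,893.40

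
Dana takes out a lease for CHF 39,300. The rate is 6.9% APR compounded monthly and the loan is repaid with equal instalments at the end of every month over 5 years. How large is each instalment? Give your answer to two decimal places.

With 12 periods per year: i = 0.00575, n = 60.
PMT = 39300 / ( [1 − (1+0.00575)^(−60)] / 0.00575 ) = 39300 / 50.622524 = 776.3343

CHF 776.33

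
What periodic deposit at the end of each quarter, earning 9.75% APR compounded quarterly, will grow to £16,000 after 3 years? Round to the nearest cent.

i = 0.0975/4 = 0.024375 per quarter; n = 3·4 = 12.
FV-annuity factor = 13.746917; PMT = 16000 / 13.746917 = 1,163.8973

£1,163.90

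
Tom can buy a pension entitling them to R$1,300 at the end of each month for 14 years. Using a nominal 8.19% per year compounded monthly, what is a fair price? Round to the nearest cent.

Periodic rate i = 0.0819/12 = 0.006825; n = 14 × 12 = 168 periods.
PV = 1300 × [1 − (1+0.006825)^(−168)] / 0.006825 = 1300 × 99.786799 = 129,722.8382

R$129,722.84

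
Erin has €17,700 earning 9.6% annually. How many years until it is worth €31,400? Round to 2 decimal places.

n = ln(31400/17700) / ln(1+0.096) = ln(1.77401) / 0.091667 = 6.2535 years

6.25 years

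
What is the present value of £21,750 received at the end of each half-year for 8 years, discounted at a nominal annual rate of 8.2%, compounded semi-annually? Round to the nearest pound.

£251,578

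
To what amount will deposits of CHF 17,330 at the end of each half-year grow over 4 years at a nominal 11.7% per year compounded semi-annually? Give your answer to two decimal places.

CHF 170,602.33

With 2 periods per year: i = 0.0585, n = 8.
FV = 17330 × [(1+0.0585)^8 − 1] / 0.0585 = 17330 × 9.844335 = 170,602.3339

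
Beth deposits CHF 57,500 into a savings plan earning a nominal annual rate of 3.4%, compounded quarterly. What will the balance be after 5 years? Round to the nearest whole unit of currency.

With 4 periods per year: i = 0.0085, n = 20.
57,500 × (1+0.0085)^20 = 57,500 × 1.184454 = 68,106.0818

CHF 68,106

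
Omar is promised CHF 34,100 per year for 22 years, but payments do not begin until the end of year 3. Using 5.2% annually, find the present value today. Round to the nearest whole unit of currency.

CHF 398,287

Value one period before first payment (t=2): 34100 × [1 − (1+0.052)^(−22)] / 0.052 = 34100 × 12.926273 = 440,785.9138
PV₀ = 440,785.9138 / (1+0.052)^2 = 440,785.9138 / 1.106704 = 398,287.0883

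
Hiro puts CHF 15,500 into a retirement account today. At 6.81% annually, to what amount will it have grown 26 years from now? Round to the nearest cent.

CHF 85,949.13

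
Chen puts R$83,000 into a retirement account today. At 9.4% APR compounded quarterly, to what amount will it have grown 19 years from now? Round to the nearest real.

i = 0.094/4 = 0.0235 per quarter; n = 19·4 = 76.
83,000 × (1+0.0235)^76 = 83,000 × 5.843545 = 485,014.2116

R$485,014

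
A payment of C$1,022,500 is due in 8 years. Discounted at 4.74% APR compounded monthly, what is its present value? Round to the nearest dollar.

C$700,331

i = 0.0474/12 = 0.00395 per month; n = 8·12 = 96.
PV = 1,022,500 / (1 + 0.00395)^96 = 1,022,500 / 1.460024 = 700,330.8327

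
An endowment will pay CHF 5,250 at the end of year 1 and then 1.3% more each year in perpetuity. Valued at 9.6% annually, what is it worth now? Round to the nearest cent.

PV = PMT / (i − g) = 5250 / (0.096 − 0.013) = 5250 / 0.083000 = 63,253.0120

CHF 63,253.01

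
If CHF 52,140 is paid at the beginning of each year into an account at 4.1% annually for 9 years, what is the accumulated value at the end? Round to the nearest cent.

FV = PMT · [(1+i)^n − 1] / i × (1+i) = 52140 · 11.061930 = 576,769.0516
(Beginning-of-period payments → annuity-due factor ×(1+i).)

CHF 576,769.05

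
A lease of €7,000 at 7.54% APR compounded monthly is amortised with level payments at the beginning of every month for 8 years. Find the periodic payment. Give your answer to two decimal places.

€96.72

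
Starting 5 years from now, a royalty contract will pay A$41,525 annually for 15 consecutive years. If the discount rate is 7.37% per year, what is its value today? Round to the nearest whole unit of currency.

A$278,042

PV at t=4 (ordinary 15-year annuity): 41525 × a(15|0.0737) = 41525 × 8.898829 = 369,523.8850
Discount back 4 years: 369,523.8850 × (1+0.0737)^(−4) = 369,523.8850 × 0.752434 = 278,042.1914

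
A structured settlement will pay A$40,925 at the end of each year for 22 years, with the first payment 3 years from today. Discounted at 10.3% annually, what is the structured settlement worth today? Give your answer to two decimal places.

A$288,801.44

PV at t=2 (ordinary 22-year annuity): 40925 × a(22|0.103) = 40925 × 8.585423 = 351,358.4367
PV₀ = 351,358.4367 / (1+0.103)^2 = 351,358.4367 / 1.216609 = 288,801.4446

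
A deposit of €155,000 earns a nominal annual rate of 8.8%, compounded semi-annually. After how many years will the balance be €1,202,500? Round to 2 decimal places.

23.79 years

Periodic rate i = 0.088/2 = 0.044.
n = ln(1.2025e+06/155000) / ln(1+0.044) = ln(7.75806) / 0.043059 = 47.5791 half-years
= 47.5791/2 years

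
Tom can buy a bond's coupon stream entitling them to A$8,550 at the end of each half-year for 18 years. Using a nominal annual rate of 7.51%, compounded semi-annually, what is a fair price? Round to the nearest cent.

i = 0.0751/2 = 0.03755 per half-year; n = 18·2 = 36.
PV = 8550 × [1 − (1+0.03755)^(−36)] / 0.03755 = 8550 × 19.566929 = 167,297.2414

A$167,297.24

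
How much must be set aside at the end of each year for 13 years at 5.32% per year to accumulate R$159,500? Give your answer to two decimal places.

R$8,822.98

PMT = 159500 / ( [(1+0.0532)^13 − 1] / 0.0532 ) = 159500 / 18.077786 = 8,822.9829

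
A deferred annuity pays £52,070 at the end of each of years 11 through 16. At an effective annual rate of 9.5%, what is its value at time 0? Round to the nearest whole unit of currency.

Value one period before first payment (t=10): 52070 × [1 − (1+0.095)^(−6)] / 0.095 = 52070 × 4.419825 = 230,140.3073
Discount back 10 years: 230,140.3073 × (1+0.095)^(−10) = 230,140.3073 × 0.403514 = 92,864.8789

£92,865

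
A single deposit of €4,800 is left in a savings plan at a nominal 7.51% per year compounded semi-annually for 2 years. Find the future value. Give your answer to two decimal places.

€5,562.59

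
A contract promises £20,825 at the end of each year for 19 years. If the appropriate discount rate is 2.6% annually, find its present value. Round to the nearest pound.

£309,135

Annuity factor a(19|0.026) = 14.844426; PV = 20825 × 14.844426 = 309,135.1719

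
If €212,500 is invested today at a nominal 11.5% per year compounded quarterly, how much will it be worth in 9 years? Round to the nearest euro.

€589,540

i = 0.115/4 = 0.02875 per quarter; n = 9·4 = 36.
212,500 × (1+0.02875)^36 = 212,500 × 2.774307 = 589,540.2623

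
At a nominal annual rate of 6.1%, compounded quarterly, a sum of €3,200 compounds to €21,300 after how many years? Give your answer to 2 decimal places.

31.31 years

Periodic rate i = 0.061/4 = 0.01525.
n = ln(21300/3200) / ln(1+0.01525) = ln(6.65625) / 0.015135 = 125.2442 quarters
= 125.2442/4 years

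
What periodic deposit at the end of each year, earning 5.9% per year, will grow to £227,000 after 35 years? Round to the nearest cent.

£2,080.84

PMT = 227000 / ( [(1+0.059)^35 − 1] / 0.059 ) = 227000 / 109.090324 = 2,080.8445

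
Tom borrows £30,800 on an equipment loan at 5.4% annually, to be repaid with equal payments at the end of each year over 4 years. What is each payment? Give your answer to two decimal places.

Annuity-PV factor = 3.513249; PMT = 30800 / 3.513249 = 8,766.8135

£8,766.81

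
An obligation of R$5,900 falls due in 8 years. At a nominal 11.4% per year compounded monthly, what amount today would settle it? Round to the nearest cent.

Periodic rate i = 0.114/12 = 0.0095; n = 8 × 12 = 96 periods.
PV = FV·(1+i)^(−n) = 5,900 × 0.403453 = 2,380.3728

R$2,380.37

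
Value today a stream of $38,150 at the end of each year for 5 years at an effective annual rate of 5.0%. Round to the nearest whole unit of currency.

$165,170

PV = 38150 × [1 − (1+0.05)^(−5)] / 0.05 = 38150 × 4.329477 = 165,169.5350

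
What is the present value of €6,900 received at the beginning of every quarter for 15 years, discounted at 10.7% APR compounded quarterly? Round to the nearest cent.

i = 0.107/4 = 0.02675 per quarter; n = 15·4 = 60.
PV = PMT · [1 − (1+i)^(−n)] / i × (1+i) = 6900 · 30.508038 = 210,505.4654
(Beginning-of-period payments → annuity-due factor ×(1+i).)

€210,505.47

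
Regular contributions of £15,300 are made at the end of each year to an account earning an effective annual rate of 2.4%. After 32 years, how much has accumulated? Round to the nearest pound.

FV = PMT · [(1+i)^n − 1] / i = 15300 · 47.332793 = 724,191.7354

£724,192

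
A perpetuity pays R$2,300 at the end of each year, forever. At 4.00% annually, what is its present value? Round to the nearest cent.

PV = C/r = 2300/0.04 = 57,500.0000

R$57,500.00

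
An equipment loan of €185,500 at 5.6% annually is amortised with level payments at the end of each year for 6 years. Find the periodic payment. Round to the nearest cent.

€37,250.98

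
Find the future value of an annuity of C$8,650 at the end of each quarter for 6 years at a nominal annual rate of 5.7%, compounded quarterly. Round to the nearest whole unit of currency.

C$245,457

i = 0.057/4 = 0.01425 per quarter; n = 6·4 = 24.
Accumulation factor s(24|0.01425) = 28.376581; FV = 8650 × 28.376581 = 245,457.4259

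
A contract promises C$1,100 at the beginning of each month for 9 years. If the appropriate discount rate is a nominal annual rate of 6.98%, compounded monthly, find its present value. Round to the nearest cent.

i = 0.0698/12 = 0.00581667 per month; n = 9·12 = 108.
PV = PMT · [1 − (1+i)^(−n)] / i × (1+i) = 1100 · 80.490132 = 88,539.1450
(annuity-due: payments at period start, so ×(1+i).)

C$88,539.14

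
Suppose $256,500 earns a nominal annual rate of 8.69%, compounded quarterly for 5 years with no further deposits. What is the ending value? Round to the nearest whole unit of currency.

$394,246

i = 0.0869/4 = 0.021725 per quarter; n = 5·4 = 20.
256,500 × (1+0.021725)^20 = 256,500 × 1.537023 = 394,246.4303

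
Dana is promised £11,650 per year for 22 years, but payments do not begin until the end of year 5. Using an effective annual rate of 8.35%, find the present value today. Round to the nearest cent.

£83,891.85

Value one period before first payment (t=4): 11650 × [1 − (1+0.0835)^(−22)] / 0.0835 = 11650 × 9.924520 = 115,620.6607
Discount back 4 years: 115,620.6607 × (1+0.0835)^(−4) = 115,620.6607 × 0.725578 = 83,891.8524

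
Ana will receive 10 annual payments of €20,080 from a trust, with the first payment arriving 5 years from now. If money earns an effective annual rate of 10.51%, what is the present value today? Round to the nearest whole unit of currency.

€80,945

PV at t=4 (ordinary 10-year annuity): 20080 × a(10|0.1051) = 20080 × 6.012221 = 120,725.3944
PV₀ = 120,725.3944 / (1+0.1051)^4 = 120,725.3944 / 1.491442 = 80,945.4268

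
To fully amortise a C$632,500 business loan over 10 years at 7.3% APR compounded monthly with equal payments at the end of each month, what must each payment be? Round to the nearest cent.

Periodic rate i = 0.073/12 = 0.00608333; n = 10 × 12 = 120 periods.
Annuity-PV factor = 84.990265; PMT = 632500 / 84.990265 = 7,442.0288

C$7,442.03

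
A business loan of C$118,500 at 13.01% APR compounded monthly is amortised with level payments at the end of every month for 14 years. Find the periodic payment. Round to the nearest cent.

C$1,535.65

With 12 periods per year: i = 0.0108417, n = 168.
Annuity-PV factor = 77.165908; PMT = 118500 / 77.165908 = 1,535.6522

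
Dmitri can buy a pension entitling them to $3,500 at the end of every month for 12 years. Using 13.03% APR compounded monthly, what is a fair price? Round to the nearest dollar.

$254,271

With 12 periods per year: i = 0.0108583, n = 144.
Annuity factor a(144|0.0108583) = 72.648987; PV = 3500 × 72.648987 = 254,271.4554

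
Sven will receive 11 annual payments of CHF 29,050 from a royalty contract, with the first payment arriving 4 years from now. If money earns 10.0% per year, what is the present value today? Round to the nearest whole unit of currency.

PV at t=3 (ordinary 11-year annuity): 29050 × a(11|0.1) = 29050 × 6.495061 = 188,681.5222
Discount back 3 years: 188,681.5222 × (1+0.1)^(−3) = 188,681.5222 × 0.751315 = 141,759.2203

CHF 141,759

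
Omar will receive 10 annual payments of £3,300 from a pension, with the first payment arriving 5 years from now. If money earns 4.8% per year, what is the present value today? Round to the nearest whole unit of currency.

Value one period before first payment (t=4): 3300 × [1 − (1+0.048)^(−10)] / 0.048 = 3300 × 7.797286 = 25,731.0431
PV₀ = 25,731.0431 / (1+0.048)^4 = 25,731.0431 / 1.206272 = 21,331.0513

£21,331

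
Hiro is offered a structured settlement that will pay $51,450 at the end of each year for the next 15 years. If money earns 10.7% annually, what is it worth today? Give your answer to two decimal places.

$376,179.54

Annuity factor a(15|0.107) = 7.311556; PV = 51450 × 7.311556 = 376,179.5411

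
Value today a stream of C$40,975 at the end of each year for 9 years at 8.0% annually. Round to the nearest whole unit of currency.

PV = PMT · [1 − (1+i)^(−n)] / i = 40975 · 6.246888 = 255,966.2321

C$255,966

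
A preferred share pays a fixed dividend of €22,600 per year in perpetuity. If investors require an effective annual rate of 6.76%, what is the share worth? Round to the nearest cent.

PV = C/r = 22600/0.0676 = 334,319.5266

€334,319.53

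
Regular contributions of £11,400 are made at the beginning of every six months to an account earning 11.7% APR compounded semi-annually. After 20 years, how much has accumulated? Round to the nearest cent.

£1,798,543.38

Periodic rate i = 0.117/2 = 0.0585; n = 20 × 2 = 40 periods.
FV = 11400 × [(1+0.0585)^40 − 1] / 0.0585 × (1+i) = 11400 × 157.766964 = 1,798,543.3841
(annuity-due: payments at period start, so ×(1+i).)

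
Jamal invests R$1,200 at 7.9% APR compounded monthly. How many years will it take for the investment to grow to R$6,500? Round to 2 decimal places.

Periodic rate i = 0.079/12 = 0.00658333.
(1+i)^n = 6500/1200 = 5.41667, so n = ln 5.41667 / ln 1.00658 = 257.4738 months
= 257.4738/12 years

21.46 years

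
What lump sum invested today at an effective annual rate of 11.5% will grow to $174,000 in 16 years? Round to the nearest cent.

Discount factor = (1+0.115)^(−16) = 0.175227; PV = 174,000 × 0.175227 = 30,489.5750

$30,489.57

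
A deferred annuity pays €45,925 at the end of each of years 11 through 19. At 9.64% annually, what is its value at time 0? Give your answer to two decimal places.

€106,892.57

Value one period before first payment (t=10): 45925 × [1 − (1+0.0964)^(−9)] / 0.0964 = 45925 × 5.842364 = 268,310.5687
Discount back 10 years: 268,310.5687 × (1+0.0964)^(−10) = 268,310.5687 × 0.398391 = 106,892.5681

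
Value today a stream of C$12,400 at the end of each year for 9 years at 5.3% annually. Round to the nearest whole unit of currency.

C$86,971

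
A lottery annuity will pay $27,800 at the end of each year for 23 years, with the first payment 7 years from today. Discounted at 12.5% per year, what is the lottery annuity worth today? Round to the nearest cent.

$102,396.75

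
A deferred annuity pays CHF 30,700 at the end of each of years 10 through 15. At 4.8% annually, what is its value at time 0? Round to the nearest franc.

CHF 102,841

Value one period before first payment (t=9): 30700 × [1 − (1+0.048)^(−6)] / 0.048 = 30700 × 5.108318 = 156,825.3747
PV₀ = 156,825.3747 / (1+0.048)^9 = 156,825.3747 / 1.524936 = 102,840.6446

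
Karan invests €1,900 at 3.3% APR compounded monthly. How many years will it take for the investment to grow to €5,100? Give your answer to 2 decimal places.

Periodic rate i = 0.033/12 = 0.00275.
(1+i)^n = 5100/1900 = 2.68421, so n = ln 2.68421 / ln 1.00275 = 359.5432 months
= 359.5432/12 years

29.96 years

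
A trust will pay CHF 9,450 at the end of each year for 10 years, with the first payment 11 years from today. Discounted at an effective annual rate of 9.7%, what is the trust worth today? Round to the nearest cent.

Value one period before first payment (t=10): 9450 × [1 − (1+0.097)^(−10)] / 0.097 = 9450 × 6.224561 = 58,822.1032
Discount back 10 years: 58,822.1032 × (1+0.097)^(−10) = 58,822.1032 × 0.396218 = 23,306.3505

CHF 23,306.35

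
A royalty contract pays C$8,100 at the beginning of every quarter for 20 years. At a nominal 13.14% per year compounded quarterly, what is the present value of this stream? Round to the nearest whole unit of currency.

C$235,488

With 4 periods per year: i = 0.03285, n = 80.
PV = 8100 × [1 − (1+0.03285)^(−80)] / 0.03285 × (1+i) = 8100 × 29.072638 = 235,488.3639
(annuity-due: payments at period start, so ×(1+i).)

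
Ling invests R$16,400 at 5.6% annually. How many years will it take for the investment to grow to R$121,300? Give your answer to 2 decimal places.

36.72 years

(1+i)^n = 121300/16400 = 7.39634, so n = ln 7.39634 / ln 1.056 = 36.7233 years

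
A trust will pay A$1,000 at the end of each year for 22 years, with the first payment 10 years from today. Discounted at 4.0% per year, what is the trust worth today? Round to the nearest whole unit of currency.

A$10,153

Value one period before first payment (t=9): 1000 × [1 − (1+0.04)^(−22)] / 0.04 = 1000 × 14.451115 = 14,451.1153
Discount back 9 years: 14,451.1153 × (1+0.04)^(−9) = 14,451.1153 × 0.702587 = 10,153.1619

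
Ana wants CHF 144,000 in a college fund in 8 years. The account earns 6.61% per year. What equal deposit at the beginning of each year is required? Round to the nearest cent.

FV-annuity factor × (1+i) = 10.785517; PMT = 144000 / 10.785517 = 13,351.2371

CHF 13,351.24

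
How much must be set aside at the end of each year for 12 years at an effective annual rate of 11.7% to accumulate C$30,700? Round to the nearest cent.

C$1,295.51

PMT = 30700 / ( [(1+0.117)^12 − 1] / 0.117 ) = 30700 / 23.697237 = 1,295.5097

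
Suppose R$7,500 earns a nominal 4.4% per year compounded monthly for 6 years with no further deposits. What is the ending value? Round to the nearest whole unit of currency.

R$9,761

With 12 periods per year: i = 0.00366667, n = 72.
7,500 × (1+0.00366667)^72 = 7,500 × 1.301500 = 9,761.2474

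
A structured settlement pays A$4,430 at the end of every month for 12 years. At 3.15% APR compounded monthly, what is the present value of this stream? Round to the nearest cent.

i = 0.0315/12 = 0.002625 per month; n = 12·12 = 144.
PV = 4430 × [1 − (1+0.002625)^(−144)] / 0.002625 = 4430 × 119.782876 = 530,638.1399

A$530,638.14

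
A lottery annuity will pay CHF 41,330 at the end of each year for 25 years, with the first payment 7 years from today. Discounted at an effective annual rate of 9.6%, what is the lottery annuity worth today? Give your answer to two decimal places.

Value one period before first payment (t=6): 41330 × [1 − (1+0.096)^(−25)] / 0.096 = 41330 × 9.363578 = 386,996.6813
Discount back 6 years: 386,996.6813 × (1+0.096)^(−6) = 386,996.6813 × 0.576948 = 223,276.9628

CHF 223,276.96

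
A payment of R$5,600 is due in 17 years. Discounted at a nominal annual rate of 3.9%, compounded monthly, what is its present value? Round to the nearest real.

i = 0.039/12 = 0.00325 per month; n = 17·12 = 204.
PV = FV·(1+i)^(−n) = 5,600 × 0.515857 = 2,888.8013

R$2,889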